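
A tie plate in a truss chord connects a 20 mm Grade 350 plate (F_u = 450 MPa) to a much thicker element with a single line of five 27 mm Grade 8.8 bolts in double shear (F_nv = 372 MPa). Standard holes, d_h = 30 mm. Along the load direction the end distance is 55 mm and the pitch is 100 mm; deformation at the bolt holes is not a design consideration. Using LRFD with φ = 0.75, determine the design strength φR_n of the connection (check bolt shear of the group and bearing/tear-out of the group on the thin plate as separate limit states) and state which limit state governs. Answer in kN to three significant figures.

Bolt shear: A_b = π·27²/4 = 572.6 mm²; R_n = 372 × 572.6 × 5 × 2 / 1000 = 2130 kN → 0.75 × 2130 = 1600 kN.
Bearing (1.5 l_c t F_u ≤ 3.0 d t F_u): upper limit = 3.0·27·20·450 / 1000 = 729 kN.
  Edge l_c = 55 − 30/2 = 40 → r_n = 540 kN; interior l_c = 100 − 30 = 70 → r_n = 729 kN.
  R_n,bearing = 1·540 + 4·729 = 3456 kN → 0.75 × 3456 = 2590 kN.
Bolt shear governs: 1600 kN.

1600 kN (bolt shear governs)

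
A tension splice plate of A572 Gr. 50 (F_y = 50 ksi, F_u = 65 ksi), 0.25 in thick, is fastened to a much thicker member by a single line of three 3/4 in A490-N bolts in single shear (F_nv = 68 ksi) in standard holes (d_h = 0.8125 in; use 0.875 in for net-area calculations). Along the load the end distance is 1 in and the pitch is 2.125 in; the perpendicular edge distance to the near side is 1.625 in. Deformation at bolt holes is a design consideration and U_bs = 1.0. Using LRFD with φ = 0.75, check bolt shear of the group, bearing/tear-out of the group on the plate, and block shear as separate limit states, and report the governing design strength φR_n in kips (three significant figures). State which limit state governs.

36.9 kips (block shear governs)

Bolt shear: A_b = π·0.75²/4 = 0.4418 in²; R_n = 68 × 0.4418 × 3 × 1 = 90.12 kips → 0.75 × 90.12 = 67.6 kips.
Bearing: edge l_c = 0.5938, r_n = 11.58 kips; interior l_c = 1.312, r_n = 25.59 kips; R_n = 11.58 + 2·25.59 = 62.77 kips → 47.1 kips.
Block shear: A_gv = 1.312, A_nv = 0.7656, A_nt = 0.2969 in²; R_n = min(0.6F_uA_nv, 0.6F_yA_gv) + U_bs·F_u·A_nt = 49.16 kips → 36.9 kips.
Block shear governs: 36.9 kips.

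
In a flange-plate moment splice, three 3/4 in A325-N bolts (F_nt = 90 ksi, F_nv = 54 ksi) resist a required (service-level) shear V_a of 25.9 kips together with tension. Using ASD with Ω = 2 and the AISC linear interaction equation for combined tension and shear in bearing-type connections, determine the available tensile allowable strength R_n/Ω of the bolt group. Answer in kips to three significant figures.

A_b = π·0.75²/4 = 0.4418 in²; f_rv = 25.9 / (3 × 0.4418) = 19.54 ksi.
F'_nt = 1.3 F_nt − (Ω F_nt / F_nv) f_rv = 1.3·90 − (2·90/54)·19.54 = 51.86 ksi, capped at F_nt → F'_nt = 51.86 ksi.
R_n = F'_nt · A_b · n = 51.86 × 0.4418 × 3 = 68.73 kips.
Allowable strength R_n/Ω = 68.73 / 2 = 34.4 kips.

34.4 kips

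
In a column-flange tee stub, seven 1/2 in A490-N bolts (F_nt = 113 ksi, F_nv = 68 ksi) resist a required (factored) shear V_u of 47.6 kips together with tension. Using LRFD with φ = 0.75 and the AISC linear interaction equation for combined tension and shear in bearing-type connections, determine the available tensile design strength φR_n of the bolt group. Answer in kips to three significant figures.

A_b = π·0.5²/4 = 0.1963 in²; f_rv = 47.6 / (7 × 0.1963) = 34.63 ksi.
F'_nt = 1.3 F_nt − (F_nt / φF_nv) f_rv = 1.3·113 − (113/(0.75·68))·34.63 = 70.17 ksi, capped at F_nt → F'_nt = 70.17 ksi.
R_n = F'_nt · A_b · n = 70.17 × 0.1963 × 7 = 96.44 kips.
Design strength φR_n = 0.75 × 96.44 = 72.3 kips.

72.3 kips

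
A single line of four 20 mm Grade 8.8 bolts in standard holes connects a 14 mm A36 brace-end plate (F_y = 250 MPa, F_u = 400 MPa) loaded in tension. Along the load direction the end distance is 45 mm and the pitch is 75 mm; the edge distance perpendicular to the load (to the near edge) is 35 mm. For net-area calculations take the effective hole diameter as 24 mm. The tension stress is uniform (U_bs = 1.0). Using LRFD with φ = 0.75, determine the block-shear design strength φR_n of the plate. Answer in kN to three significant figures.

Shear plane L_v = 45 + 3·75 = 270 mm; A_gv = 270 × 14 = 3780 mm².
A_nv = (270 − 3.5·24) × 14 = 2604 mm².
A_nt = (35 − 0.5·24) × 14 = 322 mm².
0.6 F_u A_nv = 625 kN; 0.6 F_y A_gv = 567 kN → shear yielding governs the shear term.
R_n = 567 + 1.0 × 400 × 322 / 1000 = 695.8 kN.
Design strength φR_n = 0.75 × 695.8 = 522 kN.

522 kN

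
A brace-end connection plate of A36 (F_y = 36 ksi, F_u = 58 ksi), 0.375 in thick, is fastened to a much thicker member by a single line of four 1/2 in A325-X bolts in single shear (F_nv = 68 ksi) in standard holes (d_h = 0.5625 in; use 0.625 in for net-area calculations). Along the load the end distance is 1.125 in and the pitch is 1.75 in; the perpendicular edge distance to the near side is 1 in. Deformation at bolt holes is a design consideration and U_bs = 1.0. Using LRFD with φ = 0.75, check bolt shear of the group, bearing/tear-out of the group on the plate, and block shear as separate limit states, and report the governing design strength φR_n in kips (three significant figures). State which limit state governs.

Bolt shear: A_b = π·0.5²/4 = 0.1963 in²; R_n = 68 × 0.1963 × 4 × 1 = 53.41 kips → 0.75 × 53.41 = 40.1 kips.
Bearing: edge l_c = 0.8438, r_n = 22.02 kips; interior l_c = 1.188, r_n = 26.1 kips; R_n = 22.02 + 3·26.1 = 100.3 kips → 75.2 kips.
Block shear: A_gv = 2.391, A_nv = 1.57, A_nt = 0.2578 in²; R_n = min(0.6F_uA_nv, 0.6F_yA_gv) + U_bs·F_u·A_nt = 66.59 kips → 49.9 kips.
Bolt shear governs: 40.1 kips.

40.1 kips (bolt shear governs)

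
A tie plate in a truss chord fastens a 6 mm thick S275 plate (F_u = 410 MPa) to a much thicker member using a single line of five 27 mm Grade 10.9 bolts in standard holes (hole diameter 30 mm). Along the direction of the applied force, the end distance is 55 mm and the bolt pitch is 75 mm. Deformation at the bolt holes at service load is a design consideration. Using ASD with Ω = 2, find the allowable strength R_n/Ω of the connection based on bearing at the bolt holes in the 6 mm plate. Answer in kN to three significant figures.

Per bolt r_n = 1.2 l_c t F_u ≤ 2.4 d t F_u; upper limit = 2.4 × 27 × 6 × 410 / 1000 = 159.4 kN.
Edge bolt: l_c = 55 − 30/2 = 40 mm → 1.2 × 40 × 6 × 410 / 1000 = 118.1 → r_n = 118.1 kN.
Interior bolts: l_c = 75 − 30 = 45 mm → 1.2 × 45 × 6 × 410 / 1000 = 132.8 → r_n = 132.8 kN.
R_n = 1 × 118.1 + 4 × 132.8 = 649.4 kN.
Allowable strength R_n/Ω = 649.4 / 2 = 325 kN.

325 kN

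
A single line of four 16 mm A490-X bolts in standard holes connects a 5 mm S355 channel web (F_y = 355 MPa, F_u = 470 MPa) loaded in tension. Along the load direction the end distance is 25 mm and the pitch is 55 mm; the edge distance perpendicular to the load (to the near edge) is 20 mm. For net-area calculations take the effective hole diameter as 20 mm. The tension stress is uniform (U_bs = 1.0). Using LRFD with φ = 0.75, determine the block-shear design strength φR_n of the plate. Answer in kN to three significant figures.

Shear plane L_v = 25 + 3·55 = 190 mm; A_gv = 190 × 5 = 950 mm².
A_nv = (190 − 3.5·20) × 5 = 600 mm².
A_nt = (20 − 0.5·20) × 5 = 50 mm².
0.6 F_u A_nv = 169.2 kN; 0.6 F_y A_gv = 202.3 kN → shear rupture governs the shear term.
R_n = 169.2 + 1.0 × 470 × 50 / 1000 = 192.7 kN.
Design strength φR_n = 0.75 × 192.7 = 145 kN.

145 kN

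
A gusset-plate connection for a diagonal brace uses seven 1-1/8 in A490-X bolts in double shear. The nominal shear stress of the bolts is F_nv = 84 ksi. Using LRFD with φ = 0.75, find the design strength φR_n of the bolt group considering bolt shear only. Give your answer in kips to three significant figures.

A_b = π × 1.125² / 4 = 0.994 in².
R_n = F_nv · A_b · n · n_s = 84 × 0.994 × 7 × 2 = 1169 kips.
Design strength φR_n = 0.75 × 1169 = 877 kips.

877 kips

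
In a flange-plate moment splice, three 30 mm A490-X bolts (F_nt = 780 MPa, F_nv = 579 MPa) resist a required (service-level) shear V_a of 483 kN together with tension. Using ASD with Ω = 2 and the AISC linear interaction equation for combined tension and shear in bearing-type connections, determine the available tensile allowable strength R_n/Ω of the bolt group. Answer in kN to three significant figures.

424 kN

A_b = π·30²/4 = 706.9 mm²; f_rv = 483 × 1000 / (3 × 706.9) = 227.8 MPa.
F'_nt = 1.3 F_nt − (Ω F_nt / F_nv) f_rv = 1.3·780 − (2·780/579)·227.8 = 400.3 MPa, capped at F_nt → F'_nt = 400.3 MPa.
R_n = F'_nt · A_b · n = 400.3 × 706.9 × 3 / 1000 = 848.9 kN.
Allowable strength R_n/Ω = 848.9 / 2 = 424 kN.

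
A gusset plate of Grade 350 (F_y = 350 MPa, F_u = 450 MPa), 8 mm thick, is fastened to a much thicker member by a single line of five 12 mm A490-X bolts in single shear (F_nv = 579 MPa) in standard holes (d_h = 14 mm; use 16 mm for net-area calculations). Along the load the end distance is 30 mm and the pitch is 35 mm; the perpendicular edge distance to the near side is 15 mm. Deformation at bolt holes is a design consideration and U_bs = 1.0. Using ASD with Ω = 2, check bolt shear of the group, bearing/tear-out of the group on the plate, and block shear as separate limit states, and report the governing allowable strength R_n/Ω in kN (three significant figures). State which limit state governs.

118 kN (block shear governs)

Bolt shear: A_b = π·12²/4 = 113.1 mm²; R_n = 579 × 113.1 × 5 × 1 / 1000 = 327.4 kN → 327.4 / 2 = 164 kN.
Bearing: edge l_c = 23, r_n = 99.36 kN; interior l_c = 21, r_n = 90.72 kN; R_n = 99.36 + 4·90.72 = 462.2 kN → 231 kN.
Block shear: A_gv = 1360, A_nv = 784, A_nt = 56 mm²; R_n = min(0.6F_uA_nv, 0.6F_yA_gv) + U_bs·F_u·A_nt = 236.9 kN → 118 kN.
Block shear governs: 118 kN.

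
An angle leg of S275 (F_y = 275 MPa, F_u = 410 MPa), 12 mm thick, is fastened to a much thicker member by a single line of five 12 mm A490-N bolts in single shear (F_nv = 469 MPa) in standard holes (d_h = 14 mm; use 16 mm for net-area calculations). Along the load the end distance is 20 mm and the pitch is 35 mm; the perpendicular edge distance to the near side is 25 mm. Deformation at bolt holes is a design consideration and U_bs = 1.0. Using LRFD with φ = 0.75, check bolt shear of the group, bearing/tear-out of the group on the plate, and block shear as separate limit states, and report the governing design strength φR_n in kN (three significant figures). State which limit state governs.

199 kN (bolt shear governs)

Bolt shear: A_b = π·12²/4 = 113.1 mm²; R_n = 469 × 113.1 × 5 × 1 / 1000 = 265.2 kN → 0.75 × 265.2 = 199 kN.
Bearing: edge l_c = 13, r_n = 76.75 kN; interior l_c = 21, r_n = 124 kN; R_n = 76.75 + 4·124 = 572.7 kN → 430 kN.
Block shear: A_gv = 1920, A_nv = 1056, A_nt = 204 mm²; R_n = min(0.6F_uA_nv, 0.6F_yA_gv) + U_bs·F_u·A_nt = 343.4 kN → 258 kN.
Bolt shear governs: 199 kN.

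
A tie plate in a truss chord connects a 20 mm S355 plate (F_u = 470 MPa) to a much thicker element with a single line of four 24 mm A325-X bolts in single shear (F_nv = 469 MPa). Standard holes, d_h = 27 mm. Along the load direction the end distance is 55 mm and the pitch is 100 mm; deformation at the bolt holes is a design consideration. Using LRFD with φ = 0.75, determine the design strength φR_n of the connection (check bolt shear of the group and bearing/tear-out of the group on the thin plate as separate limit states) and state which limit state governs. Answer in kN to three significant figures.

637 kN (bolt shear governs)

Bolt shear: A_b = π·24²/4 = 452.4 mm²; R_n = 469 × 452.4 × 4 × 1 / 1000 = 848.7 kN → 0.75 × 848.7 = 637 kN.
Bearing (1.2 l_c t F_u ≤ 2.4 d t F_u): upper limit = 2.4·24·20·470 / 1000 = 541.4 kN.
  Edge l_c = 55 − 27/2 = 41.5 → r_n = 468.1 kN; interior l_c = 100 − 27 = 73 → r_n = 541.4 kN.
  R_n,bearing = 1·468.1 + 3·541.4 = 2092 kN → 0.75 × 2092 = 1570 kN.
Bolt shear governs: 637 kN.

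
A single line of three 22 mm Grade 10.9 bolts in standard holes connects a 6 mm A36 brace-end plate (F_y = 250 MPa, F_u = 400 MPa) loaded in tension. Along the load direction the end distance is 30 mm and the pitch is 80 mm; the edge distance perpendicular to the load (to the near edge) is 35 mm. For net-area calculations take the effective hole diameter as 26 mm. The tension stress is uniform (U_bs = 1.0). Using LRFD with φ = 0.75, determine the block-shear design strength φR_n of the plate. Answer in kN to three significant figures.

Shear plane L_v = 30 + 2·80 = 190 mm; A_gv = 190 × 6 = 1140 mm².
A_nv = (190 − 2.5·26) × 6 = 750 mm².
A_nt = (35 − 0.5·26) × 6 = 132 mm².
0.6 F_u A_nv = 180 kN; 0.6 F_y A_gv = 171 kN → shear yielding governs the shear term.
R_n = 171 + 1.0 × 400 × 132 / 1000 = 223.8 kN.
Design strength φR_n = 0.75 × 223.8 = 168 kN.

168 kN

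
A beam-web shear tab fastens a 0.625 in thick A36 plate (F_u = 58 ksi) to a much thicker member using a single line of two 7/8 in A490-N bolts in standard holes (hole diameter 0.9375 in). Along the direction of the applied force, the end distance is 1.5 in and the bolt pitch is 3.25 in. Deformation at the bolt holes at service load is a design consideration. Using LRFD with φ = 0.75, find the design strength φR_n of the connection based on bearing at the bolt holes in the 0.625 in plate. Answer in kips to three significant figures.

Per bolt r_n = 1.2 l_c t F_u ≤ 2.4 d t F_u; upper limit = 2.4 × 0.875 × 0.625 × 58 = 76.12 kips.
Edge bolt: l_c = 1.5 − 0.9375/2 = 1.031 in → 1.2 × 1.031 × 0.625 × 58 = 44.86 → r_n = 44.86 kips.
Interior bolts: l_c = 3.25 − 0.9375 = 2.312 in → 1.2 × 2.312 × 0.625 × 58 = 100.6 → r_n = 76.12 kips.
R_n = 1 × 44.86 + 1 × 76.12 = 121 kips.
Design strength φR_n = 0.75 × 121 = 90.7 kips.

90.7 kips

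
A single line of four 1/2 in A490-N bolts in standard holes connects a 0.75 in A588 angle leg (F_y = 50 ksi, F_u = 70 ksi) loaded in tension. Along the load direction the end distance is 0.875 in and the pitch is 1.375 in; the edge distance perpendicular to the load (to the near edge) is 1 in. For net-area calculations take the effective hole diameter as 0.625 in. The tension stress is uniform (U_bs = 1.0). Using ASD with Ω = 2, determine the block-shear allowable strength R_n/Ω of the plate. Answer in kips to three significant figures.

62.3 kips

Shear plane L_v = 0.875 + 3·1.375 = 5 in; A_gv = 5 × 0.75 = 3.75 in².
A_nv = (5 − 3.5·0.625) × 0.75 = 2.109 in².
A_nt = (1 − 0.5·0.625) × 0.75 = 0.5156 in².
0.6 F_u A_nv = 88.59 kips; 0.6 F_y A_gv = 112.5 kips → shear rupture governs the shear term.
R_n = 88.59 + 1.0 × 70 × 0.5156 = 124.7 kips.
Allowable strength R_n/Ω = 124.7 / 2 = 62.3 kips.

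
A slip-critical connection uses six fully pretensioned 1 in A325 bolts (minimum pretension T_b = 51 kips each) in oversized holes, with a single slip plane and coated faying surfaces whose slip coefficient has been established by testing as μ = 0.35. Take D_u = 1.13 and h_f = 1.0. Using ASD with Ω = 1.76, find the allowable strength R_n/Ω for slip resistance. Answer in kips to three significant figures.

R_n = μ · D_u · h_f · T_b · n_s · n_b = 0.35 × 1.13 × 1.0 × 51 × 1 × 6 = 121 kips.
Allowable strength R_n/Ω = 121 / 1.76 = 68.8 kips.

68.8 kips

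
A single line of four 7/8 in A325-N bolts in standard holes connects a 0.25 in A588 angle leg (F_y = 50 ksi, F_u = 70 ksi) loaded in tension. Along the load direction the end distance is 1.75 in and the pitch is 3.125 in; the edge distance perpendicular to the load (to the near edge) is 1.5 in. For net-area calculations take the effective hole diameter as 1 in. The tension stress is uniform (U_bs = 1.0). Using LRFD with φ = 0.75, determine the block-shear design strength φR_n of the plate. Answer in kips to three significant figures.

73.2 kips

Shear plane L_v = 1.75 + 3·3.125 = 11.12 in; A_gv = 11.12 × 0.25 = 2.781 in².
A_nv = (11.12 − 3.5·1) × 0.25 = 1.906 in².
A_nt = (1.5 − 0.5·1) × 0.25 = 0.25 in².
0.6 F_u A_nv = 80.06 kips; 0.6 F_y A_gv = 83.44 kips → shear rupture governs the shear term.
R_n = 80.06 + 1.0 × 70 × 0.25 = 97.56 kips.
Design strength φR_n = 0.75 × 97.56 = 73.2 kips.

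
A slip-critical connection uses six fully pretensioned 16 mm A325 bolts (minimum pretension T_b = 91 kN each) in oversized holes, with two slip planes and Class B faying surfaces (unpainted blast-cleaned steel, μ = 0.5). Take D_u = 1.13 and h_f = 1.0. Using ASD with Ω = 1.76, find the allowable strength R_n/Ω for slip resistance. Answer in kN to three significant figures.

R_n = μ · D_u · h_f · T_b · n_s · n_b = 0.5 × 1.13 × 1.0 × 91 × 2 × 6 = 617 kN.
Allowable strength R_n/Ω = 617 / 1.76 = 351 kN.

351 kN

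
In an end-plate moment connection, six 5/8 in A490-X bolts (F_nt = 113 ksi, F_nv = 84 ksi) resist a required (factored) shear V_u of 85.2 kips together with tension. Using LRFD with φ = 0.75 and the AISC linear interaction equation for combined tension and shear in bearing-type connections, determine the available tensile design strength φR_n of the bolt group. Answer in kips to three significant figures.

88.2 kips

A_b = π·0.625²/4 = 0.3068 in²; f_rv = 85.2 / (6 × 0.3068) = 46.28 ksi.
F'_nt = 1.3 F_nt − (F_nt / φF_nv) f_rv = 1.3·113 − (113/(0.75·84))·46.28 = 63.88 ksi, capped at F_nt → F'_nt = 63.88 ksi.
R_n = F'_nt · A_b · n = 63.88 × 0.3068 × 6 = 117.6 kips.
Design strength φR_n = 0.75 × 117.6 = 88.2 kips.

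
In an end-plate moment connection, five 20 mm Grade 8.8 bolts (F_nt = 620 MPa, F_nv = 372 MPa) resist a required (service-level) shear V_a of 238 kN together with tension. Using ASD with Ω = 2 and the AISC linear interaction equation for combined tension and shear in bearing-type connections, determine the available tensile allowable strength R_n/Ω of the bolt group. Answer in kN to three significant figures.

A_b = π·20²/4 = 314.2 mm²; f_rv = 238 × 1000 / (5 × 314.2) = 151.5 MPa.
F'_nt = 1.3 F_nt − (Ω F_nt / F_nv) f_rv = 1.3·620 − (2·620/372)·151.5 = 300.9 MPa, capped at F_nt → F'_nt = 300.9 MPa.
R_n = F'_nt · A_b · n = 300.9 × 314.2 × 5 / 1000 = 472.7 kN.
Allowable strength R_n/Ω = 472.7 / 2 = 236 kN.

236 kN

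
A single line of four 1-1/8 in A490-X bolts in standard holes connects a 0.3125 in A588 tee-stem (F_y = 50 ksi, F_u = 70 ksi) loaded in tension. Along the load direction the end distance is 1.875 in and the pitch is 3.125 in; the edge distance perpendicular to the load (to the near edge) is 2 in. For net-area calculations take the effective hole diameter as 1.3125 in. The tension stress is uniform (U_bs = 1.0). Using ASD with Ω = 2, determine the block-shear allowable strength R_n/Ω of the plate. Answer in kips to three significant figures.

58.4 kips

Shear plane L_v = 1.875 + 3·3.125 = 11.25 in; A_gv = 11.25 × 0.3125 = 3.516 in².
A_nv = (11.25 − 3.5·1.3125) × 0.3125 = 2.08 in².
A_nt = (2 − 0.5·1.3125) × 0.3125 = 0.4199 in².
0.6 F_u A_nv = 87.36 kips; 0.6 F_y A_gv = 105.5 kips → shear rupture governs the shear term.
R_n = 87.36 + 1.0 × 70 × 0.4199 = 116.8 kips.
Allowable strength R_n/Ω = 116.8 / 2 = 58.4 kips.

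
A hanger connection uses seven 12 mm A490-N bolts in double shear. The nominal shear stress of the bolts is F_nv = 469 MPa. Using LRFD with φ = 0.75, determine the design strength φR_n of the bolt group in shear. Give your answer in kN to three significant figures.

A_b = π × 12² / 4 = 113.1 mm².
R_n = F_nv · A_b · n · n_s = 469 × 113.1 × 7 × 2 / 1000 = 742.6 kN.
Design strength φR_n = 0.75 × 742.6 = 557 kN.

557 kN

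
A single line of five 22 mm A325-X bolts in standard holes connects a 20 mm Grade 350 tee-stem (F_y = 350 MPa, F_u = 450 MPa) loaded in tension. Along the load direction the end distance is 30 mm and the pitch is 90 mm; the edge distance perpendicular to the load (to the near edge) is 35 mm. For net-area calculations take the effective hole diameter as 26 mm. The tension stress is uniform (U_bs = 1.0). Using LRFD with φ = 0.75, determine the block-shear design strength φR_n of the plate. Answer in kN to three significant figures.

1250 kN

Shear plane L_v = 30 + 4·90 = 390 mm; A_gv = 390 × 20 = 7800 mm².
A_nv = (390 − 4.5·26) × 20 = 5460 mm².
A_nt = (35 − 0.5·26) × 20 = 440 mm².
0.6 F_u A_nv = 1474 kN; 0.6 F_y A_gv = 1638 kN → shear rupture governs the shear term.
R_n = 1474 + 1.0 × 450 × 440 / 1000 = 1672 kN.
Design strength φR_n = 0.75 × 1672 = 1250 kN.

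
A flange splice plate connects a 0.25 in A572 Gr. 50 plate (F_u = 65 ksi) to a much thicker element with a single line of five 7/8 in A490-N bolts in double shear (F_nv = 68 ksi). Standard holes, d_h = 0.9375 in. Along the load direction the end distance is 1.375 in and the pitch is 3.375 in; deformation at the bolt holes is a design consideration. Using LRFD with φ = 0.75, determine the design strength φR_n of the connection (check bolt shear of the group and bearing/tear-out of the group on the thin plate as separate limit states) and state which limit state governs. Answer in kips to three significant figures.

Bolt shear: A_b = π·0.875²/4 = 0.6013 in²; R_n = 68 × 0.6013 × 5 × 2 = 408.9 kips → 0.75 × 408.9 = 307 kips.
Bearing (1.2 l_c t F_u ≤ 2.4 d t F_u): upper limit = 2.4·0.875·0.25·65 = 34.12 kips.
  Edge l_c = 1.375 − 0.9375/2 = 0.9062 → r_n = 17.67 kips; interior l_c = 3.375 − 0.9375 = 2.438 → r_n = 34.12 kips.
  R_n,bearing = 1·17.67 + 4·34.12 = 154.2 kips → 0.75 × 154.2 = 116 kips.
Bearing governs: 116 kips.

116 kips (bearing governs)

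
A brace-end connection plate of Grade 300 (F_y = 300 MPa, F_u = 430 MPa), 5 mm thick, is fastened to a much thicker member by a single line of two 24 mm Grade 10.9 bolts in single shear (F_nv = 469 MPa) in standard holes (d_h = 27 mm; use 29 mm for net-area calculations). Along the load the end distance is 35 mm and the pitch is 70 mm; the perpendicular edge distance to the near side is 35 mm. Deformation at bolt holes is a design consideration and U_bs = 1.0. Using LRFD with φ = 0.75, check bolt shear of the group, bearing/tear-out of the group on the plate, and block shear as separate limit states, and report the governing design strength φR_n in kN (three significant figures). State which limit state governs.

92.6 kN (block shear governs)

Bolt shear: A_b = π·24²/4 = 452.4 mm²; R_n = 469 × 452.4 × 2 × 1 / 1000 = 424.3 kN → 0.75 × 424.3 = 318 kN.
Bearing: edge l_c = 21.5, r_n = 55.47 kN; interior l_c = 43, r_n = 110.9 kN; R_n = 55.47 + 1·110.9 = 166.4 kN → 125 kN.
Block shear: A_gv = 525, A_nv = 307.5, A_nt = 102.5 mm²; R_n = min(0.6F_uA_nv, 0.6F_yA_gv) + U_bs·F_u·A_nt = 123.4 kN → 92.6 kN.
Block shear governs: 92.6 kN.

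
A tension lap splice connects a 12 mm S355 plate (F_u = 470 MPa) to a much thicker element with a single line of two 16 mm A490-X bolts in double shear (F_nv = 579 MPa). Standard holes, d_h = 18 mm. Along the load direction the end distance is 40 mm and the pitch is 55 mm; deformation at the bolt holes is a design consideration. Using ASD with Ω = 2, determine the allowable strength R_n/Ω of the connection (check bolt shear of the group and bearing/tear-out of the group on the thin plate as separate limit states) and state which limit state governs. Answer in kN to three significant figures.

213 kN (bearing governs)

Bolt shear: A_b = π·16²/4 = 201.1 mm²; R_n = 579 × 201.1 × 2 × 2 / 1000 = 465.7 kN → 465.7 / 2 = 233 kN.
Bearing (1.2 l_c t F_u ≤ 2.4 d t F_u): upper limit = 2.4·16·12·470 / 1000 = 216.6 kN.
  Edge l_c = 40 − 18/2 = 31 → r_n = 209.8 kN; interior l_c = 55 − 18 = 37 → r_n = 216.6 kN.
  R_n,bearing = 1·209.8 + 1·216.6 = 426.4 kN → 426.4 / 2 = 213 kN.
Bearing governs: 213 kN.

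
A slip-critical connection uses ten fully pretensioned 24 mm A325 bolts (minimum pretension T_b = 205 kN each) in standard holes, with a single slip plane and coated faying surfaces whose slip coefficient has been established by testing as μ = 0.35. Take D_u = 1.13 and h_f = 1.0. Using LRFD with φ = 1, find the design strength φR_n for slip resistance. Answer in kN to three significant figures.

811 kN

R_n = μ · D_u · h_f · T_b · n_s · n_b = 0.35 × 1.13 × 1.0 × 205 × 1 × 10 = 810.8 kN.
Design strength φR_n = 1 × 810.8 = 811 kN.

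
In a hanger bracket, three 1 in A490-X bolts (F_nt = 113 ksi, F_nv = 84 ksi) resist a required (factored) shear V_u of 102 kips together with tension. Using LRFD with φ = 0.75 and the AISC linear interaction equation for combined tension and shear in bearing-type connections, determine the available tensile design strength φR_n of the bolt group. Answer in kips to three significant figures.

122 kips

A_b = π·1²/4 = 0.7854 in²; f_rv = 102 / (3 × 0.7854) = 43.29 ksi.
F'_nt = 1.3 F_nt − (F_nt / φF_nv) f_rv = 1.3·113 − (113/(0.75·84))·43.29 = 69.25 ksi, capped at F_nt → F'_nt = 69.25 ksi.
R_n = F'_nt · A_b · n = 69.25 × 0.7854 × 3 = 163.2 kips.
Design strength φR_n = 0.75 × 163.2 = 122 kips.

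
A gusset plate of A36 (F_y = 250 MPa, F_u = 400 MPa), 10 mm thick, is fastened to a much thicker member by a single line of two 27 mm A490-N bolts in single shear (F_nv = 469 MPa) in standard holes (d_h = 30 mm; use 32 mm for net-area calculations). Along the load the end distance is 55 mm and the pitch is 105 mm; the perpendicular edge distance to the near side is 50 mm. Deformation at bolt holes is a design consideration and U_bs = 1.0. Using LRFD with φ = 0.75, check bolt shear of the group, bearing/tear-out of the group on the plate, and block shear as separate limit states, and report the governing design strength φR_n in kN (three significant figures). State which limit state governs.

282 kN (block shear governs)

Bolt shear: A_b = π·27²/4 = 572.6 mm²; R_n = 469 × 572.6 × 2 × 1 / 1000 = 537.1 kN → 0.75 × 537.1 = 403 kN.
Bearing: edge l_c = 40, r_n = 192 kN; interior l_c = 75, r_n = 259.2 kN; R_n = 192 + 1·259.2 = 451.2 kN → 338 kN.
Block shear: A_gv = 1600, A_nv = 1120, A_nt = 340 mm²; R_n = min(0.6F_uA_nv, 0.6F_yA_gv) + U_bs·F_u·A_nt = 376 kN → 282 kN.
Block shear governs: 282 kN.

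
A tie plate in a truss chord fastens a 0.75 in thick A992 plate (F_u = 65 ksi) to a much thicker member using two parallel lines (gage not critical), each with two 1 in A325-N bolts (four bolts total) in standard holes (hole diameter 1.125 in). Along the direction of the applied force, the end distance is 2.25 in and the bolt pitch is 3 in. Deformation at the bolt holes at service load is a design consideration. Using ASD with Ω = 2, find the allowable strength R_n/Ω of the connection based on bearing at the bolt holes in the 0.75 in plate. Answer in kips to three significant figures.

Per bolt r_n = 1.2 l_c t F_u ≤ 2.4 d t F_u; upper limit = 2.4 × 1 × 0.75 × 65 = 117 kips.
Edge bolt: l_c = 2.25 − 1.125/2 = 1.688 in → 1.2 × 1.688 × 0.75 × 65 = 98.72 → r_n = 98.72 kips.
Interior bolts: l_c = 3 − 1.125 = 1.875 in → 1.2 × 1.875 × 0.75 × 65 = 109.7 → r_n = 109.7 kips.
R_n = 2 × 98.72 + 2 × 109.7 = 416.8 kips.
Allowable strength R_n/Ω = 416.8 / 2 = 208 kips.

208 kips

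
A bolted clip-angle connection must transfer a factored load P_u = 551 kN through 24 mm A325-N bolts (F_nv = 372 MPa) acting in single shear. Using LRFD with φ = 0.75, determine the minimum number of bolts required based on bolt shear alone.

5 bolts

A_b = π·24²/4 = 452.4 mm².
Per-bolt design strength φR_n = 0.75 × 372 × 452.4 × 1 / 1000 = 126.2 kN.
n ≥ 551 / 126.2 = 4.366 → use 5 bolts.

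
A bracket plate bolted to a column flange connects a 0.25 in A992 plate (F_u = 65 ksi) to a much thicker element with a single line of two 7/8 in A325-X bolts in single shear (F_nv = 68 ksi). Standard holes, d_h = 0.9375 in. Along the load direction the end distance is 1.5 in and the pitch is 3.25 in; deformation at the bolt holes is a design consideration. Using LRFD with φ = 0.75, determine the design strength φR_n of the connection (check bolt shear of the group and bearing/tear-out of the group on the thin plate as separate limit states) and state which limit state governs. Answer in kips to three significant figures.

40.7 kips (bearing governs)

Bolt shear: A_b = π·0.875²/4 = 0.6013 in²; R_n = 68 × 0.6013 × 2 × 1 = 81.78 kips → 0.75 × 81.78 = 61.3 kips.
Bearing (1.2 l_c t F_u ≤ 2.4 d t F_u): upper limit = 2.4·0.875·0.25·65 = 34.12 kips.
  Edge l_c = 1.5 − 0.9375/2 = 1.031 → r_n = 20.11 kips; interior l_c = 3.25 − 0.9375 = 2.312 → r_n = 34.12 kips.
  R_n,bearing = 1·20.11 + 1·34.12 = 54.23 kips → 0.75 × 54.23 = 40.7 kips.
Bearing governs: 40.7 kips.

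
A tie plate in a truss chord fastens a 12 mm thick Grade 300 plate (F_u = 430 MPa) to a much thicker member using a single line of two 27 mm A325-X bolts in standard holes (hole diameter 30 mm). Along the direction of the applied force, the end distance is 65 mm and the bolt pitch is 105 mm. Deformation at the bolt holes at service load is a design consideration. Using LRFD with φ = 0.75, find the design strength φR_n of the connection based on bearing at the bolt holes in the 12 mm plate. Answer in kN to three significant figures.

483 kN

Per bolt r_n = 1.2 l_c t F_u ≤ 2.4 d t F_u; upper limit = 2.4 × 27 × 12 × 430 / 1000 = 334.4 kN.
Edge bolt: l_c = 65 − 30/2 = 50 mm → 1.2 × 50 × 12 × 430 / 1000 = 309.6 → r_n = 309.6 kN.
Interior bolts: l_c = 105 − 30 = 75 mm → 1.2 × 75 × 12 × 430 / 1000 = 464.4 → r_n = 334.4 kN.
R_n = 1 × 309.6 + 1 × 334.4 = 644 kN.
Design strength φR_n = 0.75 × 644 = 483 kN.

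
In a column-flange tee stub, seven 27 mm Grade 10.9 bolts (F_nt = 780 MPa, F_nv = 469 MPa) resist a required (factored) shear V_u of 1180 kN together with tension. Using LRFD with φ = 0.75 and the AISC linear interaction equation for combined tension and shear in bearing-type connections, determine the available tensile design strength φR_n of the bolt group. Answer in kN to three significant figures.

A_b = π·27²/4 = 572.6 mm²; f_rv = 1180 × 1000 / (7 × 572.6) = 294.4 MPa.
F'_nt = 1.3 F_nt − (F_nt / φF_nv) f_rv = 1.3·780 − (780/(0.75·469))·294.4 = 361.1 MPa, capped at F_nt → F'_nt = 361.1 MPa.
R_n = F'_nt · A_b · n = 361.1 × 572.6 × 7 / 1000 = 1447 kN.
Design strength φR_n = 0.75 × 1447 = 1090 kN.

1090 kN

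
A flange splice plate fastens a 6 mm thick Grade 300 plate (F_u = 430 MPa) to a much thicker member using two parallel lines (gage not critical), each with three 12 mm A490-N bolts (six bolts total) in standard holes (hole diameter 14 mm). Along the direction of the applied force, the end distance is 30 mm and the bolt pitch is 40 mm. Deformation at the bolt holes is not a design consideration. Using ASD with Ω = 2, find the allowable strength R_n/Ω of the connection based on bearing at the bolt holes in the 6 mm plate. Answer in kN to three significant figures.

Per bolt r_n = 1.5 l_c t F_u ≤ 3.0 d t F_u; upper limit = 3.0 × 12 × 6 × 430 / 1000 = 92.88 kN.
Edge bolt: l_c = 30 − 14/2 = 23 mm → 1.5 × 23 × 6 × 430 / 1000 = 89.01 → r_n = 89.01 kN.
Interior bolts: l_c = 40 − 14 = 26 mm → 1.5 × 26 × 6 × 430 / 1000 = 100.6 → r_n = 92.88 kN.
R_n = 2 × 89.01 + 4 × 92.88 = 549.5 kN.
Allowable strength R_n/Ω = 549.5 / 2 = 275 kN.

275 kN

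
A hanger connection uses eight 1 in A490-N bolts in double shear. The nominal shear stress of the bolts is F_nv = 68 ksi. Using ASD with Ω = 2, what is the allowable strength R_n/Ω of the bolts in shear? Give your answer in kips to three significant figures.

427 kips

A_b = π × 1² / 4 = 0.7854 in².
R_n = F_nv · A_b · n · n_s = 68 × 0.7854 × 8 × 2 = 854.5 kips.
Allowable strength R_n/Ω = 854.5 / 2 = 427 kips.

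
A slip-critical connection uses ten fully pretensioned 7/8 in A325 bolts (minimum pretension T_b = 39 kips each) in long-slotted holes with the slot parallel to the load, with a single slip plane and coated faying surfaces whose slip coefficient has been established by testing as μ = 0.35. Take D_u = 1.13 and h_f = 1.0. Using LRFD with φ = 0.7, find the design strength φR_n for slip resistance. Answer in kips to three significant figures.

108 kips

R_n = μ · D_u · h_f · T_b · n_s · n_b = 0.35 × 1.13 × 1.0 × 39 × 1 × 10 = 154.2 kips.
Design strength φR_n = 0.7 × 154.2 = 108 kips.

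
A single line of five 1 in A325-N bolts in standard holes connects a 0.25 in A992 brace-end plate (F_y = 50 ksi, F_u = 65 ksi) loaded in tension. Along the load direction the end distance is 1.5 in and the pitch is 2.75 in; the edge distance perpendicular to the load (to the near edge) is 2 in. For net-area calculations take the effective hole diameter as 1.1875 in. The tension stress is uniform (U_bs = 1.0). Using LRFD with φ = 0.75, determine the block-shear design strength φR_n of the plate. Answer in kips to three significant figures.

Shear plane L_v = 1.5 + 4·2.75 = 12.5 in; A_gv = 12.5 × 0.25 = 3.125 in².
A_nv = (12.5 − 4.5·1.1875) × 0.25 = 1.789 in².
A_nt = (2 − 0.5·1.1875) × 0.25 = 0.3516 in².
0.6 F_u A_nv = 69.77 kips; 0.6 F_y A_gv = 93.75 kips → shear rupture governs the shear term.
R_n = 69.77 + 1.0 × 65 × 0.3516 = 92.62 kips.
Design strength φR_n = 0.75 × 92.62 = 69.5 kips.

69.5 kips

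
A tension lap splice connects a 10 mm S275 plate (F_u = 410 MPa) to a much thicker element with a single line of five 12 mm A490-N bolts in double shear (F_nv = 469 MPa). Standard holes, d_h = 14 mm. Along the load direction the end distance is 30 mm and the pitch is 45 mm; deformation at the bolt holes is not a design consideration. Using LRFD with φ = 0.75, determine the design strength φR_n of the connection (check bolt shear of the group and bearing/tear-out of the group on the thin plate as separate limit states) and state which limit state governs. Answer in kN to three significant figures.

Bolt shear: A_b = π·12²/4 = 113.1 mm²; R_n = 469 × 113.1 × 5 × 2 / 1000 = 530.4 kN → 0.75 × 530.4 = 398 kN.
Bearing (1.5 l_c t F_u ≤ 3.0 d t F_u): upper limit = 3.0·12·10·410 / 1000 = 147.6 kN.
  Edge l_c = 30 − 14/2 = 23 → r_n = 141.5 kN; interior l_c = 45 − 14 = 31 → r_n = 147.6 kN.
  R_n,bearing = 1·141.5 + 4·147.6 = 731.9 kN → 0.75 × 731.9 = 549 kN.
Bolt shear governs: 398 kN.

398 kN (bolt shear governs)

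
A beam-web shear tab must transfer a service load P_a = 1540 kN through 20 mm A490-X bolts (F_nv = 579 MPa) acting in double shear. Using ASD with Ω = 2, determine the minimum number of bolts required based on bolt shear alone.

A_b = π·20²/4 = 314.2 mm².
Per-bolt allowable strength R_n/Ω = 579 × 314.2 × 2 / 1000 / 2 = 181.9 kN.
n ≥ 1540 / 181.9 = 8.466 → use 9 bolts.

9 bolts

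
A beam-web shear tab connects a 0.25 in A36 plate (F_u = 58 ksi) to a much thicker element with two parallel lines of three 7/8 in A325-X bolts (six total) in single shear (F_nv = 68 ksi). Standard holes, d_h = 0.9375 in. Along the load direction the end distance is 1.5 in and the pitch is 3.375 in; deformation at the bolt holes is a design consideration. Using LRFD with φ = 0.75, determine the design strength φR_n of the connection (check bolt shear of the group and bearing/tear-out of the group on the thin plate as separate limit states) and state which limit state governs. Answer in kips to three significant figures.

118 kips (bearing governs)

Bolt shear: A_b = π·0.875²/4 = 0.6013 in²; R_n = 68 × 0.6013 × 6 × 1 = 245.3 kips → 0.75 × 245.3 = 184 kips.
Bearing (1.2 l_c t F_u ≤ 2.4 d t F_u): upper limit = 2.4·0.875·0.25·58 = 30.45 kips.
  Edge l_c = 1.5 − 0.9375/2 = 1.031 → r_n = 17.94 kips; interior l_c = 3.375 − 0.9375 = 2.438 → r_n = 30.45 kips.
  R_n,bearing = 2·17.94 + 4·30.45 = 157.7 kips → 0.75 × 157.7 = 118 kips.
Bearing governs: 118 kips.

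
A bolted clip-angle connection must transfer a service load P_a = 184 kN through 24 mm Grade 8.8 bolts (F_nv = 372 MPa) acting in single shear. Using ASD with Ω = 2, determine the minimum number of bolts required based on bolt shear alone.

3 bolts

A_b = π·24²/4 = 452.4 mm².
Per-bolt allowable strength R_n/Ω = 372 × 452.4 × 1 / 1000 / 2 = 84.14 kN.
n ≥ 184 / 84.14 = 2.187 → use 3 bolts.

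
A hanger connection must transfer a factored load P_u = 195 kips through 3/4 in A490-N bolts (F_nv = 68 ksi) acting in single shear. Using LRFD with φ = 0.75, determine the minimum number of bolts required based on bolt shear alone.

A_b = π·0.75²/4 = 0.4418 in².
Per-bolt design strength φR_n = 0.75 × 68 × 0.4418 × 1 = 22.53 kips.
n ≥ 195 / 22.53 = 8.655 → use 9 bolts.

9 bolts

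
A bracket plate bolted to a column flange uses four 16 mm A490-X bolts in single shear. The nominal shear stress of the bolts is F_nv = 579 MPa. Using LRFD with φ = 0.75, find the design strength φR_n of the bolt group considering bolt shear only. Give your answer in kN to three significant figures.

349 kN

A_b = π × 16² / 4 = 201.1 mm².
R_n = F_nv · A_b · n · n_s = 579 × 201.1 × 4 × 1 / 1000 = 465.7 kN.
Design strength φR_n = 0.75 × 465.7 = 349 kN.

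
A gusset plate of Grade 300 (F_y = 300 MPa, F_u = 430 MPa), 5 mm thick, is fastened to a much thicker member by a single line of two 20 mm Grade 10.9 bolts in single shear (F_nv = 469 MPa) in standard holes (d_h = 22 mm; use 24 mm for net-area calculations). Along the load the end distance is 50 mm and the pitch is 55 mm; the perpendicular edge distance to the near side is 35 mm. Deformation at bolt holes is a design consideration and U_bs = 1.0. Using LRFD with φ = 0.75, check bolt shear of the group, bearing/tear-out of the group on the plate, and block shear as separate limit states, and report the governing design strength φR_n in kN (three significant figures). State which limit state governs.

Bolt shear: A_b = π·20²/4 = 314.2 mm²; R_n = 469 × 314.2 × 2 × 1 / 1000 = 294.7 kN → 0.75 × 294.7 = 221 kN.
Bearing: edge l_c = 39, r_n = 100.6 kN; interior l_c = 33, r_n = 85.14 kN; R_n = 100.6 + 1·85.14 = 185.8 kN → 139 kN.
Block shear: A_gv = 525, A_nv = 345, A_nt = 115 mm²; R_n = min(0.6F_uA_nv, 0.6F_yA_gv) + U_bs·F_u·A_nt = 138.5 kN → 104 kN.
Block shear governs: 104 kN.

104 kN (block shear governs)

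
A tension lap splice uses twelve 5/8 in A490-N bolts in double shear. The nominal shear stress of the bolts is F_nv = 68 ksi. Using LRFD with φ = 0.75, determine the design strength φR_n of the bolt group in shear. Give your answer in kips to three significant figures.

A_b = π × 0.625² / 4 = 0.3068 in².
R_n = F_nv · A_b · n · n_s = 68 × 0.3068 × 12 × 2 = 500.7 kips.
Design strength φR_n = 0.75 × 500.7 = 376 kips.

376 kips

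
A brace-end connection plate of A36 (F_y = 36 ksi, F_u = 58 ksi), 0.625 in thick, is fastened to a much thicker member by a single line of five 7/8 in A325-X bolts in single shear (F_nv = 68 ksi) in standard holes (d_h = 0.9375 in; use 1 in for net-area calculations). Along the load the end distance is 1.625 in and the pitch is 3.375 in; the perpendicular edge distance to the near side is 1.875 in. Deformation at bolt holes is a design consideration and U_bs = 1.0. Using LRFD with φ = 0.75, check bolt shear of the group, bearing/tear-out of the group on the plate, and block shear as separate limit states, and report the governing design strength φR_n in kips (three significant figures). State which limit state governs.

153 kips (bolt shear governs)

Bolt shear: A_b = π·0.875²/4 = 0.6013 in²; R_n = 68 × 0.6013 × 5 × 1 = 204.4 kips → 0.75 × 204.4 = 153 kips.
Bearing: edge l_c = 1.156, r_n = 50.3 kips; interior l_c = 2.438, r_n = 76.12 kips; R_n = 50.3 + 4·76.12 = 354.8 kips → 266 kips.
Block shear: A_gv = 9.453, A_nv = 6.641, A_nt = 0.8594 in²; R_n = min(0.6F_uA_nv, 0.6F_yA_gv) + U_bs·F_u·A_nt = 254 kips → 191 kips.
Bolt shear governs: 153 kips.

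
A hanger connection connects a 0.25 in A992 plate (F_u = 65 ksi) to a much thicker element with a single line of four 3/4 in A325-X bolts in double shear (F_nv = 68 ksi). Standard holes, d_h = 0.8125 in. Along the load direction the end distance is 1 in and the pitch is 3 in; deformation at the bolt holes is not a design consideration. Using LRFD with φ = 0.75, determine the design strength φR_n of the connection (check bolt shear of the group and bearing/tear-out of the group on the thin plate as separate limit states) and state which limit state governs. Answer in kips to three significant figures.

Bolt shear: A_b = π·0.75²/4 = 0.4418 in²; R_n = 68 × 0.4418 × 4 × 2 = 240.3 kips → 0.75 × 240.3 = 180 kips.
Bearing (1.5 l_c t F_u ≤ 3.0 d t F_u): upper limit = 3.0·0.75·0.25·65 = 36.56 kips.
  Edge l_c = 1 − 0.8125/2 = 0.5938 → r_n = 14.47 kips; interior l_c = 3 − 0.8125 = 2.188 → r_n = 36.56 kips.
  R_n,bearing = 1·14.47 + 3·36.56 = 124.2 kips → 0.75 × 124.2 = 93.1 kips.
Bearing governs: 93.1 kips.

93.1 kips (bearing governs)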